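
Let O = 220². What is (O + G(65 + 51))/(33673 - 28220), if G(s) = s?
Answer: 48516/5453 ≈ 8.8971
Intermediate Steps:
O = 48400
(O + G(65 + 51))/(33673 - 28220) = (48400 + (65 + 51))/(33673 - 28220) = (48400 + 116)/5453 = 48516*(1/5453) = 48516/5453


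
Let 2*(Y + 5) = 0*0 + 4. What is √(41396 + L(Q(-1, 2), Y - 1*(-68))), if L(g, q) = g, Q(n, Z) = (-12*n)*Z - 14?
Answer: √41406 ≈ 203.48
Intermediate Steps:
Q(n, Z) = -14 - 12*Z*n (Q(n, Z) = -12*Z*n - 14 = -14 - 12*Z*n)
Y = -3 (Y = -5 + (0*0 + 4)/2 = -5 + (0 + 4)/2 = -5 + (½)*4 = -5 + 2 = -3)
√(41396 + L(Q(-1, 2), Y - 1*(-68))) = √(41396 + (-14 - 12*2*(-1))) = √(41396 + (-14 + 24)) = √(41396 + 10) = √41406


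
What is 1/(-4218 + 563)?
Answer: -1/3655 ≈ -0.00027360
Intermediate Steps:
1/(-4218 + 563) = 1/(-3655) = -1/3655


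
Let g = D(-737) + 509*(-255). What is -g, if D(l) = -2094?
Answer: 131889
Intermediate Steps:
g = -131889 (g = -2094 + 509*(-255) = -2094 - 129795 = -131889)
-g = -1*(-131889) = 131889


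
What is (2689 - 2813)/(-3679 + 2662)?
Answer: 124/1017 ≈ 0.12193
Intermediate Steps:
(2689 - 2813)/(-3679 + 2662) = -124/(-1017) = -124*(-1/1017) = 124/1017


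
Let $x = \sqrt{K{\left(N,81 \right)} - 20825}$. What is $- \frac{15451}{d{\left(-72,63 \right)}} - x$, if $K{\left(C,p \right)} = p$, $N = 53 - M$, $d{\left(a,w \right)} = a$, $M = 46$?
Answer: $\frac{15451}{72} - 2 i \sqrt{5186} \approx 214.6 - 144.03 i$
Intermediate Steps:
$N = 7$ ($N = 53 - 46 = 7$)
$x = 2 i \sqrt{5186}$ ($x = \sqrt{81 - 20825} = \sqrt{-20744} = 2 i \sqrt{5186} \approx 144.03 i$)
$- \frac{15451}{d{\left(-72,63 \right)}} - x = - \frac{15451}{-72} - 2 i \sqrt{5186} = \left(-15451\right) \left(- \frac{1}{72}\right) - 2 i \sqrt{5186} = \frac{15451}{72} - 2 i \sqrt{5186}$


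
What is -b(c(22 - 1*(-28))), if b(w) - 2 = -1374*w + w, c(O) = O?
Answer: 68648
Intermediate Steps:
b(w) = 2 - 1373*w (b(w) = 2 + (-1374*w + w) = 2 - 1373*w)
-b(c(22 - 1*(-28))) = -(2 - 1373*(22 - 1*(-28))) = -(2 - 1373*(22 + 28)) = -(2 - 1373*50) = -(2 - 68650) = -1*(-68648) = 68648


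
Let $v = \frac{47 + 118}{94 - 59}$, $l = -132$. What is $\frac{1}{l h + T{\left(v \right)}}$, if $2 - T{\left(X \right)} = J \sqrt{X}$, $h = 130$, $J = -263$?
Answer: $- \frac{120106}{2058496171} - \frac{263 \sqrt{231}}{2058496171} \approx -6.0288 \cdot 10^{-5}$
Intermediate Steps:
$v = \frac{33}{7}$ ($v = \frac{165}{35} = 165 \cdot \frac{1}{35} = \frac{33}{7} \approx 4.7143$)
$T{\left(X \right)} = 2 + 263 \sqrt{X}$ ($T{\left(X \right)} = 2 - - 263 \sqrt{X} = 2 + 263 \sqrt{X}$)
$\frac{1}{l h + T{\left(v \right)}} = \frac{1}{\left(-132\right) 130 + \left(2 + 263 \sqrt{\frac{33}{7}}\right)} = \frac{1}{-17160 + \left(2 + 263 \frac{\sqrt{231}}{7}\right)} = \frac{1}{-17160 + \left(2 + \frac{263 \sqrt{231}}{7}\right)} = \frac{1}{-17158 + \frac{263 \sqrt{231}}{7}}$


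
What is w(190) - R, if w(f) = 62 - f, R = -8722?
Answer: 8594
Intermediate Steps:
w(190) - R = (62 - 1*190) - 1*(-8722) = (62 - 190) + 8722 = -128 + 8722 = 8594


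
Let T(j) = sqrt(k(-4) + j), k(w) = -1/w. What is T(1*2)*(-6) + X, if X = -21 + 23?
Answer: -7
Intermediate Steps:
X = 2
T(j) = sqrt(1/4 + j) (T(j) = sqrt(-1/(-4) + j) = sqrt(-1*(-1/4) + j) = sqrt(1/4 + j))
T(1*2)*(-6) + X = (sqrt(1 + 4*(1*2))/2)*(-6) + 2 = (sqrt(1 + 4*2)/2)*(-6) + 2 = (sqrt(1 + 8)/2)*(-6) + 2 = (sqrt(9)/2)*(-6) + 2 = ((1/2)*3)*(-6) + 2 = (3/2)*(-6) + 2 = -9 + 2 = -7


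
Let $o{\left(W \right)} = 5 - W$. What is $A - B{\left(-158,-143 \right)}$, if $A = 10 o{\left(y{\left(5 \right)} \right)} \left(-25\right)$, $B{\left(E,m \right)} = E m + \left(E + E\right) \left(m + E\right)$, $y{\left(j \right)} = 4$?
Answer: $-117960$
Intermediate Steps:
$B{\left(E,m \right)} = E m + 2 E \left(E + m\right)$
$A = -250$ ($A = 10 \left(5 - 4\right) \left(-25\right) = 10 \cdot 1 \left(-25\right) = 10 \left(-25\right) = -250$)
$A - B{\left(-158,-143 \right)} = -250 - - 158 \left(2 \left(-158\right) + 3 \left(-143\right)\right) = -250 - - 158 \left(-316 - 429\right) = -250 - \left(-158\right) \left(-745\right) = -250 - 117710 = -117960$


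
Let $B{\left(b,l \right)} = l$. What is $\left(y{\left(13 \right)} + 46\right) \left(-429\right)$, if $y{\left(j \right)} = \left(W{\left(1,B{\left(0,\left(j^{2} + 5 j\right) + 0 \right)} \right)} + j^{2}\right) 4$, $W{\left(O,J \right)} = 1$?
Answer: $-311454$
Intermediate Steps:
$y{\left(j \right)} = 4 + 4 j^{2}$ ($y{\left(j \right)} = \left(1 + j^{2}\right) 4 = 4 + 4 j^{2}$)
$\left(y{\left(13 \right)} + 46\right) \left(-429\right) = \left(\left(4 + 4 \cdot 13^{2}\right) + 46\right) \left(-429\right) = \left(\left(4 + 4 \cdot 169\right) + 46\right) \left(-429\right) = \left(\left(4 + 676\right) + 46\right) \left(-429\right) = \left(680 + 46\right) \left(-429\right) = 726 \left(-429\right) = -311454$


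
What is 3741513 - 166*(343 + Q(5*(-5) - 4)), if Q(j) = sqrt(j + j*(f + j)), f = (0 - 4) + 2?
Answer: 3684575 - 166*sqrt(870) ≈ 3.6797e+6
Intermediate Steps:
f = -2 (f = -4 + 2 = -2)
Q(j) = sqrt(j + j*(-2 + j))
3741513 - 166*(343 + Q(5*(-5) - 4)) = 3741513 - 166*(343 + sqrt((5*(-5) - 4)*(-1 + (5*(-5) - 4)))) = 3741513 - 166*(343 + sqrt((-25 - 4)*(-1 + (-25 - 4)))) = 3741513 - 166*(343 + sqrt(-29*(-1 - 29))) = 3741513 - 166*(343 + sqrt(-29*(-30))) = 3741513 - 166*(343 + sqrt(870)) = 3741513 - (56938 + 166*sqrt(870)) = 3741513 + (-56938 - 166*sqrt(870)) = 3684575 - 166*sqrt(870)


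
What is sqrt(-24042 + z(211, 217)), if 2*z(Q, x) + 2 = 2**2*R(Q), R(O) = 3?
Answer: 43*I*sqrt(13) ≈ 155.04*I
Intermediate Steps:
z(Q, x) = 5 (z(Q, x) = -1 + (2**2*3)/2 = -1 + (4*3)/2 = -1 + (1/2)*12 = -1 + 6 = 5)
sqrt(-24042 + z(211, 217)) = sqrt(-24042 + 5) = sqrt(-24037) = 43*I*sqrt(13)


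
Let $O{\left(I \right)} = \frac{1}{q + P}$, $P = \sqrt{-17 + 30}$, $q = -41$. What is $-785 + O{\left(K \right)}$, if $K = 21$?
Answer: $- \frac{1309421}{1668} - \frac{\sqrt{13}}{1668} \approx -785.03$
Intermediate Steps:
$P = \sqrt{13} \approx 3.6056$
$O{\left(I \right)} = \frac{1}{-41 + \sqrt{13}}$
$-785 + O{\left(K \right)} = -785 - \left(\frac{41}{1668} + \frac{\sqrt{13}}{1668}\right) = - \frac{1309421}{1668} - \frac{\sqrt{13}}{1668}$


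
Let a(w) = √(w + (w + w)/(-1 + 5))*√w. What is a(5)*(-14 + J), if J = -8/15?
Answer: -109*√6/3 ≈ -88.998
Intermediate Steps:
J = -8/15 (J = -8*1/15 = -8/15 ≈ -0.53333)
a(w) = w*√6/2 (a(w) = √(w + (2*w)/4)*√w = √(w + (2*w)*(¼))*√w = √(w + w/2)*√w = √(3*w/2)*√w = (√6*√w/2)*√w = w*√6/2)
a(5)*(-14 + J) = ((½)*5*√6)*(-14 - 8/15) = (5*√6/2)*(-218/15) = -109*√6/3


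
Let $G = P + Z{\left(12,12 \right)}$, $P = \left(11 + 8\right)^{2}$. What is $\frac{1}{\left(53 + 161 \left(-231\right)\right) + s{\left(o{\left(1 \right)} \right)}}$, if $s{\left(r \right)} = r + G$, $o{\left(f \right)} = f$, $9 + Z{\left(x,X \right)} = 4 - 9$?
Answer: $- \frac{1}{36790} \approx -2.7181 \cdot 10^{-5}$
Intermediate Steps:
$Z{\left(x,X \right)} = -14$ ($Z{\left(x,X \right)} = -9 + \left(4 - 9\right) = -9 - 5 = -14$)
$P = 361$ ($P = 19^{2} = 361$)
$G = 347$ ($G = 361 - 14 = 347$)
$s{\left(r \right)} = 347 + r$ ($s{\left(r \right)} = r + 347 = 347 + r$)
$\frac{1}{\left(53 + 161 \left(-231\right)\right) + s{\left(o{\left(1 \right)} \right)}} = \frac{1}{\left(53 + 161 \left(-231\right)\right) + \left(347 + 1\right)} = \frac{1}{\left(53 - 37191\right) + 348} = \frac{1}{-37138 + 348} = \frac{1}{-36790} = - \frac{1}{36790}$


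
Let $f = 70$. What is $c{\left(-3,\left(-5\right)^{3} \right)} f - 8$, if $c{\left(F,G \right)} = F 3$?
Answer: $-638$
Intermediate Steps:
$c{\left(F,G \right)} = 3 F$
$c{\left(-3,\left(-5\right)^{3} \right)} f - 8 = 3 \left(-3\right) 70 - 8 = \left(-9\right) 70 - 8 = -630 - 8 = -638$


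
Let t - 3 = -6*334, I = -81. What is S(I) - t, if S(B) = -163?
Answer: 1838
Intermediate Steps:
t = -2001 (t = 3 - 6*334 = 3 - 2004 = -2001)
S(I) - t = -163 - 1*(-2001) = -163 + 2001 = 1838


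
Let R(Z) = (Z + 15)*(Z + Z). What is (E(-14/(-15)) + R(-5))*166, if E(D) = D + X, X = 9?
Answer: -224266/15 ≈ -14951.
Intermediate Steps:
R(Z) = 2*Z*(15 + Z) (R(Z) = (15 + Z)*(2*Z) = 2*Z*(15 + Z))
E(D) = 9 + D (E(D) = D + 9 = 9 + D)
(E(-14/(-15)) + R(-5))*166 = ((9 - 14/(-15)) + 2*(-5)*(15 - 5))*166 = ((9 - 14*(-1/15)) + 2*(-5)*10)*166 = ((9 + 14/15) - 100)*166 = (149/15 - 100)*166 = -1351/15*166 = -224266/15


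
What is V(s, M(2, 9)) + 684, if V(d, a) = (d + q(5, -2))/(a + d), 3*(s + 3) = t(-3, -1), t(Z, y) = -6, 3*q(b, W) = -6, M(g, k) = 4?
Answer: 691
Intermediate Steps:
q(b, W) = -2 (q(b, W) = (⅓)*(-6) = -2)
s = -5 (s = -3 + (⅓)*(-6) = -3 - 2 = -5)
V(d, a) = (-2 + d)/(a + d) (V(d, a) = (d - 2)/(a + d) = (-2 + d)/(a + d))
V(s, M(2, 9)) + 684 = (-2 - 5)/(4 - 5) + 684 = -7/(-1) + 684 = -1*(-7) + 684 = 7 + 684 = 691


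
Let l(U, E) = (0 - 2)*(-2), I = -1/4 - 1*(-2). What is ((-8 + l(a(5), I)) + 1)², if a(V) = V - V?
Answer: 9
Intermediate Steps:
a(V) = 0
I = 7/4 (I = -1*¼ + 2 = -¼ + 2 = 7/4 ≈ 1.7500)
l(U, E) = 4 (l(U, E) = -2*(-2) = 4)
((-8 + l(a(5), I)) + 1)² = ((-8 + 4) + 1)² = (-4 + 1)² = (-3)² = 9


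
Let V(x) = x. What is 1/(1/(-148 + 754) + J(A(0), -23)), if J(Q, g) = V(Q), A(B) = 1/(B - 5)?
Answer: -3030/601 ≈ -5.0416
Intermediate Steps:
A(B) = 1/(-5 + B)
J(Q, g) = Q
1/(1/(-148 + 754) + J(A(0), -23)) = 1/(1/(-148 + 754) + 1/(-5 + 0)) = 1/(1/606 + 1/(-5)) = 1/(1/606 - ⅕) = 1/(-601/3030) = -3030/601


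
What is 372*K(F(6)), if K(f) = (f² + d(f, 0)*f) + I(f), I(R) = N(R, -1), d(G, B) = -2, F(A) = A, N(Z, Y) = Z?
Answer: 11160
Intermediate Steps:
I(R) = R
K(f) = f² - f (K(f) = (f² - 2*f) + f = f² - f)
372*K(F(6)) = 372*(6*(-1 + 6)) = 372*(6*5) = 372*30 = 11160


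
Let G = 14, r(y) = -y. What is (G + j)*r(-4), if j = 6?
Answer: 80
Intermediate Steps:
(G + j)*r(-4) = (14 + 6)*(-1*(-4)) = 20*4 = 80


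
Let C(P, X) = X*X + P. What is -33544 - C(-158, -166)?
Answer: -60942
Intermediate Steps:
C(P, X) = P + X² (C(P, X) = X² + P = P + X²)
-33544 - C(-158, -166) = -33544 - (-158 + (-166)²) = -33544 - (-158 + 27556) = -33544 - 1*27398 = -33544 - 27398 = -60942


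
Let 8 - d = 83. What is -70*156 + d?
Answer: -10995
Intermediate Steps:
d = -75 (d = 8 - 1*83 = 8 - 83 = -75)
-70*156 + d = -70*156 - 75 = -10920 - 75 = -10995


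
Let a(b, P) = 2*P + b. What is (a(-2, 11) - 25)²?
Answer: 25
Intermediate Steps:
a(b, P) = b + 2*P
(a(-2, 11) - 25)² = ((-2 + 2*11) - 25)² = ((-2 + 22) - 25)² = (20 - 25)² = (-5)² = 25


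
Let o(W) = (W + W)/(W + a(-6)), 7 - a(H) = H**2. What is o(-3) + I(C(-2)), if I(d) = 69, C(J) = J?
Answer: 1107/16 ≈ 69.188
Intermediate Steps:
a(H) = 7 - H**2
o(W) = 2*W/(-29 + W) (o(W) = (W + W)/(W + (7 - 1*(-6)**2)) = (2*W)/(W + (7 - 1*36)) = (2*W)/(W + (7 - 36)) = (2*W)/(W - 29) = (2*W)/(-29 + W) = 2*W/(-29 + W))
o(-3) + I(C(-2)) = 2*(-3)/(-29 - 3) + 69 = 2*(-3)/(-32) + 69 = 2*(-3)*(-1/32) + 69 = 3/16 + 69 = 1107/16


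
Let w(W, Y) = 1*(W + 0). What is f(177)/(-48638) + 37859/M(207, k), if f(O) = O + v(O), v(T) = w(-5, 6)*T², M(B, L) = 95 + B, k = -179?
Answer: 944319689/7344338 ≈ 128.58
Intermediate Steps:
w(W, Y) = W (w(W, Y) = 1*W = W)
v(T) = -5*T²
f(O) = O - 5*O²
f(177)/(-48638) + 37859/M(207, k) = (177*(1 - 5*177))/(-48638) + 37859/(95 + 207) = (177*(1 - 885))*(-1/48638) + 37859/302 = (177*(-884))*(-1/48638) + 37859*(1/302) = -156468*(-1/48638) + 37859/302 = 78234/24319 + 37859/302 = 944319689/7344338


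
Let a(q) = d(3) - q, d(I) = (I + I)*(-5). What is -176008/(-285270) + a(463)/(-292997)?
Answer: 25855227043/41791627095 ≈ 0.61867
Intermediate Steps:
d(I) = -10*I (d(I) = (2*I)*(-5) = -10*I)
a(q) = -30 - q (a(q) = -10*3 - q = -30 - q)
-176008/(-285270) + a(463)/(-292997) = -176008/(-285270) + (-30 - 1*463)/(-292997) = -176008*(-1/285270) + (-30 - 463)*(-1/292997) = 88004/142635 - 493*(-1/292997) = 88004/142635 + 493/292997 = 25855227043/41791627095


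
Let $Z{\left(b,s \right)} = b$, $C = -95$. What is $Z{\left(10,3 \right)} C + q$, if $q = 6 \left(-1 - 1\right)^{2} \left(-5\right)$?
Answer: $-1070$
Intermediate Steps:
$q = -120$ ($q = 6 \left(-2\right)^{2} \left(-5\right) = 6 \cdot 4 \left(-5\right) = 24 \left(-5\right) = -120$)
$Z{\left(10,3 \right)} C + q = 10 \left(-95\right) - 120 = -950 - 120 = -1070$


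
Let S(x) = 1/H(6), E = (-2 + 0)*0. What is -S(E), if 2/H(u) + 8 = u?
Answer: 1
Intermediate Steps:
H(u) = 2/(-8 + u)
E = 0 (E = -2*0 = 0)
S(x) = -1 (S(x) = 1/(2/(-8 + 6)) = 1/(2/(-2)) = 1/(2*(-1/2)) = 1/(-1) = -1)
-S(E) = -1*(-1) = 1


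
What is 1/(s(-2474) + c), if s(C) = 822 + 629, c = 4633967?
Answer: 1/4635418 ≈ 2.1573e-7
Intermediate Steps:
s(C) = 1451
1/(s(-2474) + c) = 1/(1451 + 4633967) = 1/4635418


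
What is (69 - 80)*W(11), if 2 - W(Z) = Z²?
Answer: 1309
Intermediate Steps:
W(Z) = 2 - Z²
(69 - 80)*W(11) = (69 - 80)*(2 - 1*11²) = -11*(2 - 1*121) = -11*(2 - 121) = -11*(-119) = 1309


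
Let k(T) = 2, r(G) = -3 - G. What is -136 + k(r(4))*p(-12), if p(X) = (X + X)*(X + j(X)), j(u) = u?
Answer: 1016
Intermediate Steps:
p(X) = 4*X**2 (p(X) = (X + X)*(X + X) = (2*X)*(2*X) = 4*X**2)
-136 + k(r(4))*p(-12) = -136 + 2*(4*(-12)**2) = -136 + 2*(4*144) = -136 + 2*576 = -136 + 1152 = 1016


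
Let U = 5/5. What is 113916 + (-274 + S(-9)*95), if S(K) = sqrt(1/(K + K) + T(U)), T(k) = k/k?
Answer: 113642 + 95*sqrt(34)/6 ≈ 1.1373e+5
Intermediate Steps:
U = 1 (U = 5*(1/5) = 1)
T(k) = 1
S(K) = sqrt(1 + 1/(2*K)) (S(K) = sqrt(1/(K + K) + 1) = sqrt(1/(2*K) + 1) = sqrt(1 + 1/(2*K)))
113916 + (-274 + S(-9)*95) = 113916 + (-274 + (sqrt(4 + 2/(-9))/2)*95) = 113916 + (-274 + (sqrt(4 + 2*(-1/9))/2)*95) = 113916 + (-274 + (sqrt(4 - 2/9)/2)*95) = 113916 + (-274 + (sqrt(34/9)/2)*95) = 113916 + (-274 + ((sqrt(34)/3)/2)*95) = 113916 + (-274 + (sqrt(34)/6)*95) = 113916 + (-274 + 95*sqrt(34)/6) = 113642 + 95*sqrt(34)/6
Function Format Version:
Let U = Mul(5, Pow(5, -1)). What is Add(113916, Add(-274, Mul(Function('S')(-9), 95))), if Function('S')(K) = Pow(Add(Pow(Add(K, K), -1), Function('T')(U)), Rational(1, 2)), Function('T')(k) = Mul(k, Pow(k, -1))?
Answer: Add(113642, Mul(Rational(95, 6), Pow(34, Rational(1, 2)))) ≈ 1.1373e+5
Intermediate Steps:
U = 1 (U = Mul(5, Rational(1, 5)) = 1)
Function('T')(k) = 1
Function('S')(K) = Pow(Add(1, Mul(Rational(1, 2), Pow(K, -1))), Rational(1, 2)) (Function('S')(K) = Pow(Add(Pow(Add(K, K), -1), 1), Rational(1, 2)) = Pow(Add(Pow(Mul(2, K), -1), 1), Rational(1, 2)) = Pow(Add(Mul(Rational(1, 2), Pow(K, -1)), 1), Rational(1, 2)) = Pow(Add(1, Mul(Rational(1, 2), Pow(K, -1))), Rational(1, 2)))
Add(113916, Add(-274, Mul(Function('S')(-9), 95))) = Add(113916, Add(-274, Mul(Mul(Rational(1, 2), Pow(Add(4, Mul(2, Pow(-9, -1))), Rational(1, 2))), 95))) = Add(113916, Add(-274, Mul(Mul(Rational(1, 2), Pow(Add(4, Mul(2, Rational(-1, 9))), Rational(1, 2))), 95))) = Add(113916, Add(-274, Mul(Mul(Rational(1, 2), Pow(Add(4, Rational(-2, 9)), Rational(1, 2))), 95))) = Add(113916, Add(-274, Mul(Mul(Rational(1, 2), Pow(Rational(34, 9), Rational(1, 2))), 95))) = Add(113916, Add(-274, Mul(Mul(Rational(1, 2), Mul(Rational(1, 3), Pow(34, Rational(1, 2)))), 95))) = Add(113916, Add(-274, Mul(Mul(Rational(1, 6), Pow(34, Rational(1, 2))), 95))) = Add(113916, Add(-274, Mul(Rational(95, 6), Pow(34, Rational(1, 2))))) = Add(113642, Mul(Rational(95, 6), Pow(34, Rational(1, 2))))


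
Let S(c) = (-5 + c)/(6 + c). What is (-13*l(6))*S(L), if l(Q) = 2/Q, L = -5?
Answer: 130/3 ≈ 43.333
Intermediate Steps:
S(c) = (-5 + c)/(6 + c)
(-13*l(6))*S(L) = (-26/6)*((-5 - 5)/(6 - 5)) = (-26/6)*(-10/1) = (-13*⅓)*(1*(-10)) = -13/3*(-10) = 130/3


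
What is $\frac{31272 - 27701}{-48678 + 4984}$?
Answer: $- \frac{3571}{43694} \approx -0.081728$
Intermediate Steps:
$\frac{31272 - 27701}{-48678 + 4984} = \frac{3571}{-43694} = 3571 \left(- \frac{1}{43694}\right) = - \frac{3571}{43694}$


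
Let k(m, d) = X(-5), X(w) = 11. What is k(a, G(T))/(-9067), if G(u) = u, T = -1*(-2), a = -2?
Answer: -11/9067 ≈ -0.0012132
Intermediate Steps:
T = 2
k(m, d) = 11
k(a, G(T))/(-9067) = 11/(-9067) = 11*(-1/9067) = -11/9067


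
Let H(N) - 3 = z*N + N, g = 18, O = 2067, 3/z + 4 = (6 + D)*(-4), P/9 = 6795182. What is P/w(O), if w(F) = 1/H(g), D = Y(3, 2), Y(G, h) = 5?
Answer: 4861952721/4 ≈ 1.2155e+9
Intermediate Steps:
D = 5
P = 61156638 (P = 9*6795182 = 61156638)
z = -1/16 (z = 3/(-4 + (6 + 5)*(-4)) = 3/(-4 + 11*(-4)) = 3/(-4 - 44) = 3/(-48) = 3*(-1/48) = -1/16 ≈ -0.062500)
H(N) = 3 + 15*N/16 (H(N) = 3 + (-N/16 + N) = 3 + 15*N/16)
w(F) = 8/159 (w(F) = 1/(3 + (15/16)*18) = 1/(3 + 135/8) = 1/(159/8) = 8/159)
P/w(O) = 61156638/(8/159) = 61156638*(159/8) = 4861952721/4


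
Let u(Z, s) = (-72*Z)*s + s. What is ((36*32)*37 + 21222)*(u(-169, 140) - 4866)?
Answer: 108461201724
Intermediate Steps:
u(Z, s) = s - 72*Z*s (u(Z, s) = -72*Z*s + s = s - 72*Z*s)
((36*32)*37 + 21222)*(u(-169, 140) - 4866) = ((36*32)*37 + 21222)*(140*(1 - 72*(-169)) - 4866) = (1152*37 + 21222)*(140*(1 + 12168) - 4866) = (42624 + 21222)*(140*12169 - 4866) = 63846*(1703660 - 4866) = 63846*1698794 = 108461201724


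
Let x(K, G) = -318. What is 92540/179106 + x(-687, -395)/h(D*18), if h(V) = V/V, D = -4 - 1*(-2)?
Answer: -28431584/89553 ≈ -317.48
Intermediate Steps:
D = -2 (D = -4 + 2 = -2)
h(V) = 1
92540/179106 + x(-687, -395)/h(D*18) = 92540/179106 - 318/1 = 92540*(1/179106) - 318*1 = 46270/89553 - 318 = -28431584/89553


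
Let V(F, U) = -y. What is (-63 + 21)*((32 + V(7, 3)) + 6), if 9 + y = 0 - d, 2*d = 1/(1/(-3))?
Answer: -1911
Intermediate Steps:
d = -3/2 (d = 1/(2*(1/(-3))) = 1/(2*(-1/3)) = (1/2)*(-3) = -3/2 ≈ -1.5000)
y = -15/2 (y = -9 + (0 - 1*(-3/2)) = -9 + (0 + 3/2) = -9 + 3/2 = -15/2 ≈ -7.5000)
V(F, U) = 15/2 (V(F, U) = -1*(-15/2) = 15/2)
(-63 + 21)*((32 + V(7, 3)) + 6) = (-63 + 21)*((32 + 15/2) + 6) = -42*(79/2 + 6) = -42*91/2 = -1911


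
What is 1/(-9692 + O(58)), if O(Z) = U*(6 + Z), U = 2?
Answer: -1/9564 ≈ -0.00010456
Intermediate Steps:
O(Z) = 12 + 2*Z (O(Z) = 2*(6 + Z) = 12 + 2*Z)
1/(-9692 + O(58)) = 1/(-9692 + (12 + 2*58)) = 1/(-9692 + (12 + 116)) = 1/(-9692 + 128) = 1/(-9564) = -1/9564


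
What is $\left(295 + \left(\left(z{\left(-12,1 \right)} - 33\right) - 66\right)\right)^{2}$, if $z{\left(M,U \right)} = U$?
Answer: $38809$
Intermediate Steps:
$\left(295 + \left(\left(z{\left(-12,1 \right)} - 33\right) - 66\right)\right)^{2} = \left(295 + \left(\left(1 - 33\right) - 66\right)\right)^{2} = \left(295 - 98\right)^{2} = 197^{2} = 38809$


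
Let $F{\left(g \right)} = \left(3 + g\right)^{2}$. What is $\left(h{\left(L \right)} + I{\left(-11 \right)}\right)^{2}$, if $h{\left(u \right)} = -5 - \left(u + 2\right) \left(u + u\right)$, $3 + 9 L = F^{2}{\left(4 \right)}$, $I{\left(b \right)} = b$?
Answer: $\frac{134291756218624}{6561} \approx 2.0468 \cdot 10^{10}$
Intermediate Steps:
$L = \frac{2398}{9}$ ($L = - \frac{1}{3} + \frac{\left(\left(3 + 4\right)^{2}\right)^{2}}{9} = - \frac{1}{3} + \frac{\left(7^{2}\right)^{2}}{9} = - \frac{1}{3} + \frac{49^{2}}{9} = - \frac{1}{3} + \frac{1}{9} \cdot 2401 = - \frac{1}{3} + \frac{2401}{9} = \frac{2398}{9} \approx 266.44$)
$h{\left(u \right)} = -5 - 2 u \left(2 + u\right)$ ($h{\left(u \right)} = -5 - \left(2 + u\right) 2 u = -5 - 2 u \left(2 + u\right)$)
$\left(h{\left(L \right)} + I{\left(-11 \right)}\right)^{2} = \left(\left(-5 - \frac{9592}{9} - 2 \left(\frac{2398}{9}\right)^{2}\right) - 11\right)^{2} = \left(\left(-5 - \frac{9592}{9} - \frac{11500808}{81}\right) - 11\right)^{2} = \left(- \frac{11587541}{81} - 11\right)^{2} = \left(- \frac{11588432}{81}\right)^{2} = \frac{134291756218624}{6561}$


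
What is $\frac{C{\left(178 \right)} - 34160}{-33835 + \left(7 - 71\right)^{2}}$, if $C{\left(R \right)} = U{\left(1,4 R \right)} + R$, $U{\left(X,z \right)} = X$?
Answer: $\frac{11327}{9913} \approx 1.1426$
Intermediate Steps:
$C{\left(R \right)} = 1 + R$
$\frac{C{\left(178 \right)} - 34160}{-33835 + \left(7 - 71\right)^{2}} = \frac{\left(1 + 178\right) - 34160}{-33835 + \left(7 - 71\right)^{2}} = \frac{179 - 34160}{-33835 + \left(-64\right)^{2}} = - \frac{33981}{-33835 + 4096} = - \frac{33981}{-29739} = \left(-33981\right) \left(- \frac{1}{29739}\right) = \frac{11327}{9913}$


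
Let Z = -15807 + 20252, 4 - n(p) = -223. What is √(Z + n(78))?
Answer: 8*√73 ≈ 68.352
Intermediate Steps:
n(p) = 227 (n(p) = 4 - 1*(-223) = 4 + 223 = 227)
Z = 4445
√(Z + n(78)) = √(4445 + 227) = √4672 = 8*√73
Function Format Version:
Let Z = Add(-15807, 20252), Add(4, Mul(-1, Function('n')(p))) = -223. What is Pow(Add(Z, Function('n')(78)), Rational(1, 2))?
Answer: Mul(8, Pow(73, Rational(1, 2))) ≈ 68.352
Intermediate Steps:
Function('n')(p) = 227 (Function('n')(p) = Add(4, Mul(-1, -223)) = Add(4, 223) = 227)
Z = 4445
Pow(Add(Z, Function('n')(78)), Rational(1, 2)) = Pow(Add(4445, 227), Rational(1, 2)) = Pow(4672, Rational(1, 2)) = Mul(8, Pow(73, Rational(1, 2)))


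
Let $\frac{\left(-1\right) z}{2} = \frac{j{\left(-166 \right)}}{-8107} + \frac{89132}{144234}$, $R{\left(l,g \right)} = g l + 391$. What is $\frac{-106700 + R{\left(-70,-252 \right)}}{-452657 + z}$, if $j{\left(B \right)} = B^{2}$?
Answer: $\frac{51840554207211}{264643803374003} \approx 0.19589$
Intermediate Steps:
$R{\left(l,g \right)} = 391 + g l$
$z = \frac{3251918980}{584652519}$ ($z = - 2 \left(\frac{\left(-166\right)^{2}}{-8107} + \frac{89132}{144234}\right) = - 2 \left(27556 \left(- \frac{1}{8107}\right) + 89132 \cdot \frac{1}{144234}\right) = - 2 \left(- \frac{27556}{8107} + \frac{44566}{72117}\right) = \left(-2\right) \left(- \frac{1625959490}{584652519}\right) = \frac{3251918980}{584652519} \approx 5.5621$)
$\frac{-106700 + R{\left(-70,-252 \right)}}{-452657 + z} = \frac{-106700 + \left(391 - -17640\right)}{-452657 + \frac{3251918980}{584652519}} = \frac{-106700 + \left(391 + 17640\right)}{- \frac{264643803374003}{584652519}} = \left(-106700 + 18031\right) \left(- \frac{584652519}{264643803374003}\right) = \left(-88669\right) \left(- \frac{584652519}{264643803374003}\right) = \frac{51840554207211}{264643803374003}$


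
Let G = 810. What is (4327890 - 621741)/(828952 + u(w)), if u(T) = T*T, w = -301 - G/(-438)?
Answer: 19750068021/4894383452 ≈ 4.0352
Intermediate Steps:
w = -21838/73 (w = -301 - 810/(-438) = -301 - 810*(-1)/438 = -301 - 1*(-135/73) = -301 + 135/73 = -21838/73 ≈ -299.15)
u(T) = T**2
(4327890 - 621741)/(828952 + u(w)) = (4327890 - 621741)/(828952 + (-21838/73)**2) = 3706149/(828952 + 476898244/5329) = 3706149/(4894383452/5329) = 3706149*(5329/4894383452) = 19750068021/4894383452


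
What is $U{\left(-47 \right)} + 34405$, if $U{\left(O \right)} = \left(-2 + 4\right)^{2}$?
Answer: $34409$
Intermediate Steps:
$U{\left(O \right)} = 4$ ($U{\left(O \right)} = 2^{2} = 4$)
$U{\left(-47 \right)} + 34405 = 4 + 34405 = 34409$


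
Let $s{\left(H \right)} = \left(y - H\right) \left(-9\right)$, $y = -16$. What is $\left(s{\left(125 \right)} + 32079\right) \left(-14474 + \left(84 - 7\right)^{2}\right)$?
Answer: $-284958660$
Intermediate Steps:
$s{\left(H \right)} = 144 + 9 H$ ($s{\left(H \right)} = \left(-16 - H\right) \left(-9\right) = 144 + 9 H$)
$\left(s{\left(125 \right)} + 32079\right) \left(-14474 + \left(84 - 7\right)^{2}\right) = \left(\left(144 + 9 \cdot 125\right) + 32079\right) \left(-14474 + \left(84 - 7\right)^{2}\right) = \left(\left(144 + 1125\right) + 32079\right) \left(-14474 + 77^{2}\right) = \left(1269 + 32079\right) \left(-14474 + 5929\right) = 33348 \left(-8545\right) = -284958660$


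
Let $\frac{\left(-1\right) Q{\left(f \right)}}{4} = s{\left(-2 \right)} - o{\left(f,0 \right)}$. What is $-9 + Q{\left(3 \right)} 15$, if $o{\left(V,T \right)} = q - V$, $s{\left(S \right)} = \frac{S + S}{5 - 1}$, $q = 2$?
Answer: $-9$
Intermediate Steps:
$s{\left(S \right)} = \frac{S}{2}$ ($s{\left(S \right)} = \frac{2 S}{4} = 2 S \frac{1}{4} = \frac{S}{2}$)
$o{\left(V,T \right)} = 2 - V$
$Q{\left(f \right)} = 12 - 4 f$ ($Q{\left(f \right)} = - 4 \left(\frac{1}{2} \left(-2\right) - \left(2 - f\right)\right) = - 4 \left(-1 + \left(-2 + f\right)\right) = - 4 \left(-3 + f\right) = 12 - 4 f$)
$-9 + Q{\left(3 \right)} 15 = -9 + \left(12 - 12\right) 15 = -9 + 0 \cdot 15 = -9 + 0 = -9$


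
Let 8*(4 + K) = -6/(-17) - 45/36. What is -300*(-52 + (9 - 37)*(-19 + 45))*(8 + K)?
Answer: 30931875/34 ≈ 9.0976e+5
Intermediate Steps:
K = -2237/544 (K = -4 + (-6/(-17) - 45/36)/8 = -4 + (-6*(-1/17) - 45*1/36)/8 = -4 + (6/17 - 5/4)/8 = -4 + (1/8)*(-61/68) = -4 - 61/544 = -2237/544 ≈ -4.1121)
-300*(-52 + (9 - 37)*(-19 + 45))*(8 + K) = -300*(-52 + (9 - 37)*(-19 + 45))*(8 - 2237/544) = -300*(-52 - 28*26)*2115/544 = -300*(-52 - 728)*2115/544 = -(-234000)*2115/544 = -300*(-412425/136) = 30931875/34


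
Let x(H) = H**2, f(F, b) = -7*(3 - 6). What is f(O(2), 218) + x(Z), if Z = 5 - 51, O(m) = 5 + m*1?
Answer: 2137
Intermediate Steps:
O(m) = 5 + m
Z = -46
f(F, b) = 21 (f(F, b) = -7*(-3) = 21)
f(O(2), 218) + x(Z) = 21 + (-46)**2 = 21 + 2116 = 2137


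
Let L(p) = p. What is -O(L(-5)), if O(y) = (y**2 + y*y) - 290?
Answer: 240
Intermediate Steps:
O(y) = -290 + 2*y**2 (O(y) = (y**2 + y**2) - 290 = 2*y**2 - 290 = -290 + 2*y**2)
-O(L(-5)) = -(-290 + 2*(-5)**2) = -(-290 + 2*25) = -(-290 + 50) = -1*(-240) = 240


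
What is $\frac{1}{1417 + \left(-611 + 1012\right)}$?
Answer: $\frac{1}{1818} \approx 0.00055005$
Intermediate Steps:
$\frac{1}{1417 + \left(-611 + 1012\right)} = \frac{1}{1417 + 401} = \frac{1}{1818}$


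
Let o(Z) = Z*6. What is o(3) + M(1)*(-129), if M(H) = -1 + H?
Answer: 18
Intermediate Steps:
o(Z) = 6*Z
o(3) + M(1)*(-129) = 6*3 + (-1 + 1)*(-129) = 18 + 0*(-129) = 18 + 0 = 18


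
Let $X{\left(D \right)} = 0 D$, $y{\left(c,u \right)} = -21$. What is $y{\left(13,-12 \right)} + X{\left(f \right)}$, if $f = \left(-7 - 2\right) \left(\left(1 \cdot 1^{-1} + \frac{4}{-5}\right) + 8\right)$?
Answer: $-21$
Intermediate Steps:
$f = - \frac{369}{5}$ ($f = - 9 \left(\left(1 \cdot 1 + 4 \left(- \frac{1}{5}\right)\right) + 8\right) = - 9 \left(\left(1 - \frac{4}{5}\right) + 8\right) = - 9 \left(\frac{1}{5} + 8\right) = \left(-9\right) \frac{41}{5} = - \frac{369}{5} \approx -73.8$)
$X{\left(D \right)} = 0$
$y{\left(13,-12 \right)} + X{\left(f \right)} = -21 + 0 = -21$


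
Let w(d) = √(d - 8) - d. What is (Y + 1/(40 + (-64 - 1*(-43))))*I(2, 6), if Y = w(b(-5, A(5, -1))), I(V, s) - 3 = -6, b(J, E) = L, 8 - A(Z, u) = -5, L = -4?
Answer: -231/19 - 6*I*√3 ≈ -12.158 - 10.392*I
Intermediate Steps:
A(Z, u) = 13 (A(Z, u) = 8 - 1*(-5) = 8 + 5 = 13)
b(J, E) = -4
I(V, s) = -3 (I(V, s) = 3 - 6 = -3)
w(d) = √(-8 + d) - d
Y = 4 + 2*I*√3 (Y = √(-8 - 4) - 1*(-4) = √(-12) + 4 = 2*I*√3 + 4 = 4 + 2*I*√3 ≈ 4.0 + 3.4641*I)
(Y + 1/(40 + (-64 - 1*(-43))))*I(2, 6) = ((4 + 2*I*√3) + 1/(40 + (-64 - 1*(-43))))*(-3) = ((4 + 2*I*√3) + 1/(40 + (-64 + 43)))*(-3) = ((4 + 2*I*√3) + 1/(40 - 21))*(-3) = ((4 + 2*I*√3) + 1/19)*(-3) = (77/19 + 2*I*√3)*(-3) = -231/19 - 6*I*√3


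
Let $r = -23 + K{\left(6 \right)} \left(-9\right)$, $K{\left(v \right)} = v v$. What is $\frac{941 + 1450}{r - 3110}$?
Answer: $- \frac{2391}{3457} \approx -0.69164$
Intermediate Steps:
$K{\left(v \right)} = v^{2}$
$r = -347$ ($r = -23 + 6^{2} \left(-9\right) = -23 + 36 \left(-9\right) = -23 - 324 = -347$)
$\frac{941 + 1450}{r - 3110} = \frac{941 + 1450}{-347 - 3110} = \frac{2391}{-3457} = 2391 \left(- \frac{1}{3457}\right) = - \frac{2391}{3457}$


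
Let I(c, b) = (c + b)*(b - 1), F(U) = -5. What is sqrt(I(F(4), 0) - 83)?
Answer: I*sqrt(78) ≈ 8.8318*I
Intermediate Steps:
I(c, b) = (-1 + b)*(b + c) (I(c, b) = (b + c)*(-1 + b) = (-1 + b)*(b + c))
sqrt(I(F(4), 0) - 83) = sqrt((0**2 - 1*0 - 1*(-5) + 0*(-5)) - 83) = sqrt((0 + 0 + 5 + 0) - 83) = sqrt(5 - 83) = sqrt(-78) = I*sqrt(78)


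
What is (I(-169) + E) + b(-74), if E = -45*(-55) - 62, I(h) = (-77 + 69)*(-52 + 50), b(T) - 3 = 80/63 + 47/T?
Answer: 11340943/4662 ≈ 2432.6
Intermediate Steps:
b(T) = 269/63 + 47/T (b(T) = 3 + (80/63 + 47/T) = 269/63 + 47/T)
I(h) = 16 (I(h) = -8*(-2) = 16)
E = 2413 (E = 2475 - 62 = 2413)
(I(-169) + E) + b(-74) = (16 + 2413) + (269/63 + 47/(-74)) = 2429 + (269/63 + 47*(-1/74)) = 2429 + (269/63 - 47/74) = 2429 + 16945/4662 = 11340943/4662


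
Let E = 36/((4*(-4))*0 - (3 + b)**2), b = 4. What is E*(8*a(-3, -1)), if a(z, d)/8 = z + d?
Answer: 9216/49 ≈ 188.08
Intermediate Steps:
a(z, d) = 8*d + 8*z (a(z, d) = 8*(z + d) = 8*(d + z) = 8*d + 8*z)
E = -36/49 (E = 36/((4*(-4))*0 - (3 + 4)**2) = 36/(-16*0 - 1*7**2) = 36/(0 - 1*49) = 36/(0 - 49) = 36/(-49) = 36*(-1/49) = -36/49 ≈ -0.73469)
E*(8*a(-3, -1)) = -288*(8*(-1) + 8*(-3))/49 = -288*(-8 - 24)/49 = -288*(-32)/49 = -36/49*(-256) = 9216/49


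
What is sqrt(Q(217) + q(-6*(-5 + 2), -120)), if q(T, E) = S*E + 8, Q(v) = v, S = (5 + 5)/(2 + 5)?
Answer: 5*sqrt(105)/7 ≈ 7.3193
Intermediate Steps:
S = 10/7 ≈ 1.4286
q(T, E) = 8 + 10*E/7 (q(T, E) = 10*E/7 + 8 = 8 + 10*E/7)
sqrt(Q(217) + q(-6*(-5 + 2), -120)) = sqrt(217 + (8 + (10/7)*(-120))) = sqrt(217 + (8 - 1200/7)) = sqrt(217 - 1144/7) = sqrt(375/7) = 5*sqrt(105)/7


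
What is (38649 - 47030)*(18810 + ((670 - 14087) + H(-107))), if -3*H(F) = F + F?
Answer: -137389733/3 ≈ -4.5797e+7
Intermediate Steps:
H(F) = -2*F/3 (H(F) = -(F + F)/3 = -2*F/3)
(38649 - 47030)*(18810 + ((670 - 14087) + H(-107))) = (38649 - 47030)*(18810 + ((670 - 14087) - 2/3*(-107))) = -8381*(18810 + (-13417 + 214/3)) = -8381*(18810 - 40037/3) = -8381*16393/3 = -137389733/3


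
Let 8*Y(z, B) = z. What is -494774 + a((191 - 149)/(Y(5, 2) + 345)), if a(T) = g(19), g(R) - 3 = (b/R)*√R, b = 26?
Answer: -494771 + 26*√19/19 ≈ -4.9477e+5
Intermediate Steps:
Y(z, B) = z/8
g(R) = 3 + 26/√R (g(R) = 3 + (26/R)*√R = 3 + 26/√R)
a(T) = 3 + 26*√19/19 (a(T) = 3 + 26/√19 = 3 + 26*(√19/19) = 3 + 26*√19/19)
-494774 + a((191 - 149)/(Y(5, 2) + 345)) = -494774 + (3 + 26*√19/19) = -494771 + 26*√19/19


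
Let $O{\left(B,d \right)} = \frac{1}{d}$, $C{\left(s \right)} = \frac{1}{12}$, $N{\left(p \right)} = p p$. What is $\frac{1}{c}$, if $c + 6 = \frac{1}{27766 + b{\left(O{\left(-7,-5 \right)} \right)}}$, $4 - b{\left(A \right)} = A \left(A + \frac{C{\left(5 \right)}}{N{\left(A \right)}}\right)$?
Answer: $- \frac{8331113}{49986378} \approx -0.16667$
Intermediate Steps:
$N{\left(p \right)} = p^{2}$
$C{\left(s \right)} = \frac{1}{12}$
$b{\left(A \right)} = 4 - A \left(A + \frac{1}{12 A^{2}}\right)$
$c = - \frac{49986378}{8331113}$ ($c = -6 + \frac{1}{27766 - \left(-4 - \frac{5}{12} + \left(\frac{1}{-5}\right)^{2}\right)} = -6 + \frac{1}{27766 - \left(- \frac{99}{25} - \frac{5}{12}\right)} = -6 + \frac{1}{27766 - - \frac{1313}{300}} = -6 + \frac{1}{27766 + \left(4 - \frac{1}{25} + \frac{5}{12}\right)} = -6 + \frac{1}{27766 + \frac{1313}{300}} = -6 + \frac{1}{\frac{8331113}{300}} = -6 + \frac{300}{8331113} = - \frac{49986378}{8331113} \approx -6.0$)
$\frac{1}{c} = \frac{1}{- \frac{49986378}{8331113}} = - \frac{8331113}{49986378}$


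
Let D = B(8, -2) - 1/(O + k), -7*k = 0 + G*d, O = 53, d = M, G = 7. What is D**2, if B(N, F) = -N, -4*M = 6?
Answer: 763876/11881 ≈ 64.294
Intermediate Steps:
M = -3/2 (M = -1/4*6 = -3/2 ≈ -1.5000)
d = -3/2 ≈ -1.5000
k = 3/2 (k = -(0 + 7*(-3/2))/7 = -(0 - 21/2)/7 = -1/7*(-21/2) = 3/2 ≈ 1.5000)
D = -874/109 (D = -1*8 - 1/(53 + 3/2) = -8 - 1/109/2 = -8 - 1*2/109 = -8 - 2/109 = -874/109 ≈ -8.0183)
D**2 = (-874/109)**2 = 763876/11881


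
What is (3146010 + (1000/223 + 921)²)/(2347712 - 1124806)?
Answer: 199041873979/60813892474 ≈ 3.2730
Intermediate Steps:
(3146010 + (1000/223 + 921)²)/(2347712 - 1124806) = (3146010 + (1000*(1/223) + 921)²)/1222906 = (3146010 + (1000/223 + 921)²)*(1/1222906) = (3146010 + (206383/223)²)*(1/1222906) = (3146010 + 42593942689/49729)*(1/1222906) = (199041873979/49729)*(1/1222906) = 199041873979/60813892474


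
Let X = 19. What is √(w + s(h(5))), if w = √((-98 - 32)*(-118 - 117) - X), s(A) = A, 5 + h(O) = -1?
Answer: √(-6 + √30531) ≈ 12.990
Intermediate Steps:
h(O) = -6 (h(O) = -5 - 1 = -6)
w = √30531 (w = √((-98 - 32)*(-118 - 117) - 1*19) = √(-130*(-235) - 19) = √(30550 - 19) = √30531 ≈ 174.73)
√(w + s(h(5))) = √(√30531 - 6) = √(-6 + √30531)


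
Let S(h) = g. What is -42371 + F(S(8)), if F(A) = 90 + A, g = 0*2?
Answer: -42281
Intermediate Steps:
g = 0
S(h) = 0
-42371 + F(S(8)) = -42371 + (90 + 0) = -42371 + 90 = -42281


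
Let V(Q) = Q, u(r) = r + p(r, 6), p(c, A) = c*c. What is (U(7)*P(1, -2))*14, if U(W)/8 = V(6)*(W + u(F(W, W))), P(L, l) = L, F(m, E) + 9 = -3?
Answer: 93408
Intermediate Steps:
p(c, A) = c**2
F(m, E) = -12 (F(m, E) = -9 - 3 = -12)
u(r) = r + r**2
U(W) = 6336 + 48*W (U(W) = 8*(6*(W - 12*(1 - 12))) = 8*(6*(W - 12*(-11))) = 8*(6*(W + 132)) = 8*(6*(132 + W)) = 8*(792 + 6*W) = 6336 + 48*W)
(U(7)*P(1, -2))*14 = ((6336 + 48*7)*1)*14 = ((6336 + 336)*1)*14 = (6672*1)*14 = 6672*14 = 93408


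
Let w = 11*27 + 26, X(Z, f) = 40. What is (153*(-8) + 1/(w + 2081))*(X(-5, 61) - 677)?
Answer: 1874369315/2404 ≈ 7.7969e+5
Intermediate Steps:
w = 323 (w = 297 + 26 = 323)
(153*(-8) + 1/(w + 2081))*(X(-5, 61) - 677) = (153*(-8) + 1/(323 + 2081))*(40 - 677) = (-1224 + 1/2404)*(-637) = -2942495/2404*(-637) = 1874369315/2404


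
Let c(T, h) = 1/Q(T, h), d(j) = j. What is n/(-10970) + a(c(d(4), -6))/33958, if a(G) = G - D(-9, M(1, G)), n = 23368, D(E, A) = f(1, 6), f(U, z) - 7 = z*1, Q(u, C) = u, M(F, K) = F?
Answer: -1587340823/745038520 ≈ -2.1305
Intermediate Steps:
f(U, z) = 7 + z (f(U, z) = 7 + z*1 = 7 + z)
D(E, A) = 13 (D(E, A) = 7 + 6 = 13)
c(T, h) = 1/T
a(G) = -13 + G (a(G) = G - 1*13 = G - 13 = -13 + G)
n/(-10970) + a(c(d(4), -6))/33958 = 23368/(-10970) + (-13 + 1/4)/33958 = 23368*(-1/10970) + (-13 + ¼)*(1/33958) = -11684/5485 - 51/4*1/33958 = -11684/5485 - 51/135832 = -1587340823/745038520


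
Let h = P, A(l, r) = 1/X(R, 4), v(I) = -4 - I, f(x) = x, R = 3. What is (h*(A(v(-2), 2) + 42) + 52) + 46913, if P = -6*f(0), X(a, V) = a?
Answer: 46965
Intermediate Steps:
A(l, r) = ⅓ (A(l, r) = 1/3 = ⅓)
P = 0 (P = -6*0 = 0)
h = 0
(h*(A(v(-2), 2) + 42) + 52) + 46913 = (0*(⅓ + 42) + 52) + 46913 = (0*(127/3) + 52) + 46913 = (0 + 52) + 46913 = 52 + 46913 = 46965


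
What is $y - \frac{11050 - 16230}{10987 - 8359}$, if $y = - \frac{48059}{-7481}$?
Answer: $\frac{41262658}{4915017} \approx 8.3952$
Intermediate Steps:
$y = \frac{48059}{7481}$ ($y = \left(-48059\right) \left(- \frac{1}{7481}\right) = \frac{48059}{7481} \approx 6.4241$)
$y - \frac{11050 - 16230}{10987 - 8359} = \frac{48059}{7481} - \frac{11050 - 16230}{10987 - 8359} = \frac{48059}{7481} - - \frac{5180}{2628} = \frac{48059}{7481} - \left(-5180\right) \frac{1}{2628} = \frac{48059}{7481} - - \frac{1295}{657} = \frac{48059}{7481} + \frac{1295}{657} = \frac{41262658}{4915017}$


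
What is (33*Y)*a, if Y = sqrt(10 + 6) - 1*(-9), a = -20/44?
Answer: -195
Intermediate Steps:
a = -5/11 (a = -20*1/44 = -5/11 ≈ -0.45455)
Y = 13 (Y = sqrt(16) + 9 = 4 + 9 = 13)
(33*Y)*a = (33*13)*(-5/11) = 429*(-5/11) = -195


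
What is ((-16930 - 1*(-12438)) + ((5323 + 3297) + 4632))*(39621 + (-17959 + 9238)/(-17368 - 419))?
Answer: 2057862548160/5929 ≈ 3.4708e+8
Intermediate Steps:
((-16930 - 1*(-12438)) + ((5323 + 3297) + 4632))*(39621 + (-17959 + 9238)/(-17368 - 419)) = ((-16930 + 12438) + (8620 + 4632))*(39621 - 8721/(-17787)) = (-4492 + 13252)*(39621 - 8721*(-1/17787)) = 8760*(39621 + 2907/5929) = 8760*(234915816/5929) = 2057862548160/5929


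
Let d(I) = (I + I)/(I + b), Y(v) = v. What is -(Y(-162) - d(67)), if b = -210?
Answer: 23032/143 ≈ 161.06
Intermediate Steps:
d(I) = 2*I/(-210 + I) (d(I) = (I + I)/(I - 210) = (2*I)/(-210 + I) = 2*I/(-210 + I))
-(Y(-162) - d(67)) = -(-162 - 2*67/(-210 + 67)) = -(-162 - 2*67/(-143)) = -(-162 - 2*67*(-1)/143) = -(-162 - 1*(-134/143)) = -(-162 + 134/143) = -1*(-23032/143) = 23032/143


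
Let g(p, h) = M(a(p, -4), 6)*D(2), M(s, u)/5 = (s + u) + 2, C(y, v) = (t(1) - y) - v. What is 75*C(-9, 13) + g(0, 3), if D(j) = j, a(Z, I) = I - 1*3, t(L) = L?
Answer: -215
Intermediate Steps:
a(Z, I) = -3 + I (a(Z, I) = I - 3 = -3 + I)
C(y, v) = 1 - v - y (C(y, v) = (1 - y) - v = 1 - v - y)
M(s, u) = 10 + 5*s + 5*u (M(s, u) = 5*((s + u) + 2) = 5*(2 + s + u) = 10 + 5*s + 5*u)
g(p, h) = 10 (g(p, h) = (10 + 5*(-3 - 4) + 5*6)*2 = (10 + 5*(-7) + 30)*2 = (10 - 35 + 30)*2 = 5*2 = 10)
75*C(-9, 13) + g(0, 3) = 75*(1 - 1*13 - 1*(-9)) + 10 = 75*(1 - 13 + 9) + 10 = 75*(-3) + 10 = -225 + 10 = -215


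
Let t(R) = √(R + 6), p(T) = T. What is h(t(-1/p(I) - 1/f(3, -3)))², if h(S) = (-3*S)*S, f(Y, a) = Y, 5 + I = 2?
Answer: 324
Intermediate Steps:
I = -3 (I = -5 + 2 = -3)
t(R) = √(6 + R)
h(S) = -3*S²
h(t(-1/p(I) - 1/f(3, -3)))² = (-3*(√(6 + (-1/(-3) - 1/3)))²)² = (-3*(√(6 + (-1*(-⅓) - 1*⅓)))²)² = (-3*(√(6 + (⅓ - ⅓)))²)² = (-3*(√(6 + 0))²)² = (-3*(√6)²)² = (-3*6)² = (-18)² = 324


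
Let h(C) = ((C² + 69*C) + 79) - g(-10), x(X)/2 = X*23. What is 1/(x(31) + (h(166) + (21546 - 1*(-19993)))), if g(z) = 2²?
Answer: 1/82050 ≈ 1.2188e-5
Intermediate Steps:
g(z) = 4
x(X) = 46*X (x(X) = 2*(X*23) = 2*(23*X) = 46*X)
h(C) = 75 + C² + 69*C (h(C) = ((C² + 69*C) + 79) - 1*4 = (79 + C² + 69*C) - 4 = 75 + C² + 69*C)
1/(x(31) + (h(166) + (21546 - 1*(-19993)))) = 1/(46*31 + ((75 + 166² + 69*166) + (21546 - 1*(-19993)))) = 1/(1426 + ((75 + 27556 + 11454) + (21546 + 19993))) = 1/(1426 + (39085 + 41539)) = 1/(1426 + 80624) = 1/82050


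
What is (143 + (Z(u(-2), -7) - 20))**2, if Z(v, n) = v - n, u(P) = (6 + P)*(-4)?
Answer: 12996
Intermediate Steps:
u(P) = -24 - 4*P
(143 + (Z(u(-2), -7) - 20))**2 = (143 + (((-24 - 4*(-2)) - 1*(-7)) - 20))**2 = (143 + (((-24 + 8) + 7) - 20))**2 = (143 + ((-16 + 7) - 20))**2 = (143 + (-9 - 20))**2 = (143 - 29)**2 = 114**2 = 12996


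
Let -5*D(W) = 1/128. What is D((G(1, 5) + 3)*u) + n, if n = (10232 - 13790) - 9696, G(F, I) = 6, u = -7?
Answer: -8482561/640 ≈ -13254.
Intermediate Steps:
D(W) = -1/640 (D(W) = -⅕/128 = -⅕*1/128 = -1/640)
n = -13254 (n = -3558 - 9696 = -13254)
D((G(1, 5) + 3)*u) + n = -1/640 - 13254 = -8482561/640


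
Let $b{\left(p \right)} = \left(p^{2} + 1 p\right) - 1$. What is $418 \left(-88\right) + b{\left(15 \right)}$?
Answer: $-36545$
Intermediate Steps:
$b{\left(p \right)} = -1 + p + p^{2}$ ($b{\left(p \right)} = \left(p^{2} + p\right) - 1 = \left(p + p^{2}\right) - 1 = -1 + p + p^{2}$)
$418 \left(-88\right) + b{\left(15 \right)} = 418 \left(-88\right) + \left(-1 + 15 + 15^{2}\right) = -36784 + \left(-1 + 15 + 225\right) = -36784 + 239 = -36545$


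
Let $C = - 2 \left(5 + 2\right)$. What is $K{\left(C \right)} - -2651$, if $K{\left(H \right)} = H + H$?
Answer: $2623$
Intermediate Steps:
$C = -14$ ($C = \left(-2\right) 7 = -14$)
$K{\left(H \right)} = 2 H$
$K{\left(C \right)} - -2651 = 2 \left(-14\right) - -2651 = -28 + \left(-5292 + 7943\right) = -28 + 2651 = 2623$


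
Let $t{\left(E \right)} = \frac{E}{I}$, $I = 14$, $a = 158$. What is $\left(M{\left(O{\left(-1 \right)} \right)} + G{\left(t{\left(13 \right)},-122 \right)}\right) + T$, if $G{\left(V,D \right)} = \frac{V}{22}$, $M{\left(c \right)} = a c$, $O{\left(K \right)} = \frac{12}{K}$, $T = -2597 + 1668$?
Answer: $- \frac{870087}{308} \approx -2825.0$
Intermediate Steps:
$T = -929$
$t{\left(E \right)} = \frac{E}{14}$
$M{\left(c \right)} = 158 c$
$G{\left(V,D \right)} = \frac{V}{22}$ ($G{\left(V,D \right)} = V \frac{1}{22} = \frac{V}{22}$)
$\left(M{\left(O{\left(-1 \right)} \right)} + G{\left(t{\left(13 \right)},-122 \right)}\right) + T = \left(158 \frac{12}{-1} + \frac{\frac{1}{14} \cdot 13}{22}\right) - 929 = \left(158 \cdot 12 \left(-1\right) + \frac{1}{22} \cdot \frac{13}{14}\right) - 929 = \left(158 \left(-12\right) + \frac{13}{308}\right) - 929 = \left(-1896 + \frac{13}{308}\right) - 929 = - \frac{583955}{308} - 929 = - \frac{870087}{308}$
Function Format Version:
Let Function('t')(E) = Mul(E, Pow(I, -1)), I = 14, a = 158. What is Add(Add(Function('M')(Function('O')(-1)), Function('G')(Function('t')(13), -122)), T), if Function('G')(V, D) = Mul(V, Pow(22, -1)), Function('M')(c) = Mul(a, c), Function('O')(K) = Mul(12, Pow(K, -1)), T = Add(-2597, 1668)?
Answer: Rational(-870087, 308) ≈ -2825.0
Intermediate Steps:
T = -929
Function('t')(E) = Mul(Rational(1, 14), E) (Function('t')(E) = Mul(E, Pow(14, -1)) = Mul(E, Rational(1, 14)) = Mul(Rational(1, 14), E))
Function('M')(c) = Mul(158, c)
Function('G')(V, D) = Mul(Rational(1, 22), V) (Function('G')(V, D) = Mul(V, Rational(1, 22)) = Mul(Rational(1, 22), V))
Add(Add(Function('M')(Function('O')(-1)), Function('G')(Function('t')(13), -122)), T) = Add(Add(Mul(158, Mul(12, Pow(-1, -1))), Mul(Rational(1, 22), Mul(Rational(1, 14), 13))), -929) = Add(Add(Mul(158, Mul(12, -1)), Mul(Rational(1, 22), Rational(13, 14))), -929) = Add(Add(Mul(158, -12), Rational(13, 308)), -929) = Add(Add(-1896, Rational(13, 308)), -929) = Add(Rational(-583955, 308), -929) = Rational(-870087, 308)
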